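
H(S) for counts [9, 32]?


Probabilities: [9/41, 32/41] ≈ [0.2195, 0.7805]
H = -((9/41)·log₂(9/41) + (32/41)·log₂(32/41))
  = 0.7593 bits

0.7593 bits


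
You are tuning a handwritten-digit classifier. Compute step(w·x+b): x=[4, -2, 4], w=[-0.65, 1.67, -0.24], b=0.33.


z = (4)·(-0.65) + (-2)·(1.67) + (4)·(-0.24) + 0.33
  = -6.57
step(z) = 0 (z<0)

0


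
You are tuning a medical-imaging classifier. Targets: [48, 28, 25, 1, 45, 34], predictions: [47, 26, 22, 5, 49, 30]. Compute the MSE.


Squared errors: (48-47)²=1, (28-26)²=4, (25-22)²=9, (1-5)²=16, (45-49)²=16, (34-30)²=16
Sum = 62
MSE = 62/6 = 31/3

31/3


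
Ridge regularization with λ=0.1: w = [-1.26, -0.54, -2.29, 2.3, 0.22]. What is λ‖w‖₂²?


‖w‖₂² = (-1.26)² + (-0.54)² + (-2.29)² + (2.3)² + (0.22)²
     = 1.5876 + 0.2916 + 5.2441 + 5.29 + 0.0484
     = 12.4617
λ·‖w‖₂² = 0.1·12.4617 = 1.24617

1.24617


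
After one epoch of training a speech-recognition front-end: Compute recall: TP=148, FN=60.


Recall = TP/(TP+FN)
= 148/(148+60)
= 148/208 = 71.15%

71.15%


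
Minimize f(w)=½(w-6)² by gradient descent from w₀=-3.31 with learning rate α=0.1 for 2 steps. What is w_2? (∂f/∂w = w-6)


step 1: grad = -3.31-6 = -9.31; w = -3.31 - 0.1·(-9.31) = -2.379
step 2: grad = -2.379-6 = -8.379; w = -2.379 - 0.1·(-8.379) = -1.5411

-1.5411


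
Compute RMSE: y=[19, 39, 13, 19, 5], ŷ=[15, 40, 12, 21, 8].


MSE = 31/5 = 6.2
RMSE = √(31/5) = 2.49

2.49


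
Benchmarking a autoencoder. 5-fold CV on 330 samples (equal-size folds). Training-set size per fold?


Fold size = 330/5 = 66
Training per fold = 330 - 66 = 264

264


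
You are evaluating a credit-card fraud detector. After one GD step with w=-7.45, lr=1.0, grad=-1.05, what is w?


w_new = w - α·∇
= -7.45 - 1.0·-1.05
= -7.45 + 1.05
= -6.4

-6.4


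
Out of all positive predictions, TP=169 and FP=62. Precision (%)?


Precision = TP/(TP+FP)
= 169/(169+62)
= 169/231 = 73.16%

73.16%


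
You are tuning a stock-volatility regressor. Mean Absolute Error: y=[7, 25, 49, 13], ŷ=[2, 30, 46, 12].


Absolute errors: |7-2|=5, |25-30|=5, |49-46|=3, |13-12|=1
Sum = 14
MAE = 14/4 = 7/2

7/2


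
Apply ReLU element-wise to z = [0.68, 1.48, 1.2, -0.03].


ReLU(0.68) = max(0, 0.68) = 0.68
ReLU(1.48) = max(0, 1.48) = 1.48
ReLU(1.2) = max(0, 1.2) = 1.2
ReLU(-0.03) = max(0, -0.03) = 0.0
result = [0.68, 1.48, 1.2, 0.0]

[0.68, 1.48, 1.2, 0.0]


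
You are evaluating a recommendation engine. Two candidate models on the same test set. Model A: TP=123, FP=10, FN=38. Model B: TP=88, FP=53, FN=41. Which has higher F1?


Model A: P=123/133=0.9248, R=123/161=0.764, F1=2PR/(P+R)=2TP/(2TP+FP+FN)=246/294=0.8367
Model B: P=88/141=0.6241, R=88/129=0.6822, F1=2PR/(P+R)=2TP/(2TP+FP+FN)=176/270=0.6519
0.8367 > 0.6519 → Model A

Model A


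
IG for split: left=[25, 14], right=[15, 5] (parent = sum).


Parent = [40, 19], H_parent = 0.9066
H_left = 0.9418 (n=39), H_right = 0.8113 (n=20)
H_children = (39/59)·0.9418 + (20/59)·0.8113 = 0.8976
IG = 0.9066 - 0.8976 = 0.009

0.009


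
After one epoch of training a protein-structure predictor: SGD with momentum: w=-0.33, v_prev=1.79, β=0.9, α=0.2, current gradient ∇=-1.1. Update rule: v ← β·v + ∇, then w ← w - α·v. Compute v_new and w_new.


v_new = 0.9·1.79 - 1.1 = 1.611 - 1.1 = 0.511
w_new = -0.33 - 0.2·0.511 = -0.33 - 0.1022 = -0.4322

v_new=0.511, w_new=-0.4322


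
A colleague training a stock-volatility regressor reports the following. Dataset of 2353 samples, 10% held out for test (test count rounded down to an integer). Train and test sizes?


Test = ⌊2353·10/100⌋ = 235
Train = 2353 - 235 = 2118

Train: 2118, Test: 235


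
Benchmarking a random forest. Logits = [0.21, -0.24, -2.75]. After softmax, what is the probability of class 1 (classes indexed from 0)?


Exponentials: e^0.21=1.2337, e^-0.24=0.7866, e^-2.75=0.0639
Sum = 2.0842
Softmax = [0.5919, 0.3774, 0.0307]
p[1] = 0.7866/2.0842 = 0.3774

0.3774


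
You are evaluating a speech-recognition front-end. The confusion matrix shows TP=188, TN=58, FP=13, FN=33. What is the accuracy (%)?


Accuracy = (TP+TN)/(TP+TN+FP+FN)
= (188+58)/(292)
= 246/292 = 84.25%

84.25%


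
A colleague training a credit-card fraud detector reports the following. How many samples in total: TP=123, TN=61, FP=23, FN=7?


Total = TP + TN + FP + FN
= 123 + 61 + 23 + 7
= 214
(Predicted positive: 146, predicted negative: 68)

214


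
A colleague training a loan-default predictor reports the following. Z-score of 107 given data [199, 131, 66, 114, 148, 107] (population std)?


μ = 127.5, σ = 40.6807
z = (107 - 127.5)/40.6807 = -0.5039

-0.5039


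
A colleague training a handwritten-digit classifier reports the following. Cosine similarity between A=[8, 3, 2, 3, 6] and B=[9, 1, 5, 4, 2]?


A·B = 8·9 + 3·1 + 2·5 + 3·4 + 6·2 = 109
‖A‖ = √122 = 11.0454, ‖B‖ = √127 = 11.2694
cos = 109/(√122·√127) = 109/√15494 = 0.8757

0.8757


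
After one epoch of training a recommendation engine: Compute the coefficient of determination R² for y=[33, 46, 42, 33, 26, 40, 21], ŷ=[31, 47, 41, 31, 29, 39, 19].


ȳ = 34.4286
SS_res = Σ(y-ŷ)² = 24
SS_tot = Σ(y-ȳ)² = 477.71
R² = 1 - SS_res/SS_tot = 1 - 0.0502 = 0.9498

0.9498


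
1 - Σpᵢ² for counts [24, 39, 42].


Probabilities: [24/105, 39/105, 42/105] ≈ [0.2286, 0.3714, 0.4]
Σpᵢ² = (576 + 1521 + 1764)/105² = 3861/11025
Gini = 1 - Σpᵢ² = 1 - 3861/11025 = 0.6498

0.6498


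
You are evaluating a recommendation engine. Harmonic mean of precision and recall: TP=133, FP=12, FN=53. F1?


Precision = 133/145 = 0.9172
Recall = 133/186 = 0.7151
F1 = 2·P·R/(P+R) = 2·TP/(2·TP+FP+FN) = 266/(266+12+53) = 266/331 = 0.8036

0.8036


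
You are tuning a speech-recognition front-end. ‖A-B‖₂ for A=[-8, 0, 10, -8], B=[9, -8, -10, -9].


d = √((-8-9)² + (0+ 8)² + (10+ 10)² + (-8+ 9)²)
  = √(289 + 64 + 400 + 1)
  = √754 = 27.4591

27.4591


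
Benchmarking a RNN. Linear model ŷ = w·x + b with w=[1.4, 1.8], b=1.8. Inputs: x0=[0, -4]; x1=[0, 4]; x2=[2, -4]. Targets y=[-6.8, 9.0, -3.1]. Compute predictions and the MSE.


ŷ0 = (1.4)·(0) + (1.8)·(-4) + 1.8 = -5.4
ŷ1 = (1.4)·(0) + (1.8)·(4) + 1.8 = 9.0
ŷ2 = (1.4)·(2) + (1.8)·(-4) + 1.8 = -2.6
errors² = [1.96, 0.0, 0.25]
MSE = 2.2100/3 = 0.7367

0.7367


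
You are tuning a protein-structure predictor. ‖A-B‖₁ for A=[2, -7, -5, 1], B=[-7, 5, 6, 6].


d = |2+ 7| + |-7-5| + |-5-6| + |1-6|
  = 9 + 12 + 11 + 5
  = 37

37


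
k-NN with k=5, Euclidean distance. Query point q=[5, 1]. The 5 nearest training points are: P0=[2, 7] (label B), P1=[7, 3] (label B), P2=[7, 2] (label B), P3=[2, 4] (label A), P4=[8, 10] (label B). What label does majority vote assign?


d(q,P0) = 6.7082  (label B)
d(q,P1) = 2.8284  (label B)
d(q,P2) = 2.2361  (label B)
d(q,P3) = 4.2426  (label A)
d(q,P4) = 9.4868  (label B)
Votes: A=1, B=4
Majority → B

B


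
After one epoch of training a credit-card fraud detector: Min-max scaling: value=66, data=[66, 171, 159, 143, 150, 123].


min=66, max=171
(66-66)/(171-66) = 0/105 = 0.0

0.0


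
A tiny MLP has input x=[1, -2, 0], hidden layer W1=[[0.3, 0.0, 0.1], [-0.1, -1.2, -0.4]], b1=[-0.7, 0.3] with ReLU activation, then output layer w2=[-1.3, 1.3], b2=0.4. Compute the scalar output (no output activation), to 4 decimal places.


z1[0] = (0.3)·(1) + (0.0)·(-2) + (0.1)·(0) - 0.7 = -0.4
z1[1] = (-0.1)·(1) + (-1.2)·(-2) + (-0.4)·(0) + 0.3 = 2.6
h = ReLU(z1) = [0.0, 2.6]
output = (-1.3)·(0.0) + (1.3)·(2.6) + 0.4 = 3.78

3.78


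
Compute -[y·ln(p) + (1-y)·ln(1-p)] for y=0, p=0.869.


BCE = -[y·ln(p) + (1-y)·ln(1-p)]
= -0 - 1·ln(1-0.869)
= -ln(0.131) = 2.0326

2.0326


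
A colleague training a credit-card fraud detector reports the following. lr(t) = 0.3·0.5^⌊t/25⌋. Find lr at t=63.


n_drops = ⌊63/25⌋ = 2
lr = 0.3·0.5^2 = 0.3·0.25 = 0.075

0.075


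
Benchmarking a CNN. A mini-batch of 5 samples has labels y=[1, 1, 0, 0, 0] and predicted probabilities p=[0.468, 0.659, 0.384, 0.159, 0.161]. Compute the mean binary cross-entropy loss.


L[0] = -ln(0.468) = 0.7593
L[1] = -ln(0.659) = 0.417
L[2] = -ln(1-0.384) = -ln(0.616) = 0.4845
L[3] = -ln(1-0.159) = -ln(0.841) = 0.1732
L[4] = -ln(1-0.161) = -ln(0.839) = 0.1755
mean = (0.7593 + 0.417 + 0.4845 + 0.1732 + 0.1755)/5 = 0.4019

0.4019


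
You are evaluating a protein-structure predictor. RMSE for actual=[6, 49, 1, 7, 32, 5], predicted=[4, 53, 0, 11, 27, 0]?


MSE = 87/6 = 14.5
RMSE = √(87/6) = 3.8079

3.8079


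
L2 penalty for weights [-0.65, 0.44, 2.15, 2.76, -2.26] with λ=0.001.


‖w‖₂² = (-0.65)² + (0.44)² + (2.15)² + (2.76)² + (-2.26)²
     = 0.4225 + 0.1936 + 4.6225 + 7.6176 + 5.1076
     = 17.9638
λ·‖w‖₂² = 0.001·17.9638 = 0.017964

0.017964


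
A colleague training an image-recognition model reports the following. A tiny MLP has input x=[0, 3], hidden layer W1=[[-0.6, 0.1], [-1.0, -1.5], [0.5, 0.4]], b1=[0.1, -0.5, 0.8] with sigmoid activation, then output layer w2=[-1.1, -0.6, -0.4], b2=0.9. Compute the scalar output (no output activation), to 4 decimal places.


z1[0] = (-0.6)·(0) + (0.1)·(3) + 0.1 = 0.4
z1[1] = (-1.0)·(0) + (-1.5)·(3) - 0.5 = -5.0
z1[2] = (0.5)·(0) + (0.4)·(3) + 0.8 = 2.0
h = sigmoid(z1) = [0.5987, 0.0067, 0.8808]
output = (-1.1)·(0.5987) + (-0.6)·(0.0067) + (-0.4)·(0.8808) + 0.9 = -0.1149

-0.1149


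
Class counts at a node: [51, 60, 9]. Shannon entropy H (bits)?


Probabilities: [51/120, 60/120, 9/120] ≈ [0.425, 0.5, 0.075]
H = -((51/120)·log₂(51/120) + (60/120)·log₂(60/120) + (9/120)·log₂(9/120))
  = 1.3049 bits

1.3049 bits


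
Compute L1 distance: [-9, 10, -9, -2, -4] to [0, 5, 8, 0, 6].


d = |-9-0| + |10-5| + |-9-8| + |-2-0| + |-4-6|
  = 9 + 5 + 17 + 2 + 10
  = 43

43


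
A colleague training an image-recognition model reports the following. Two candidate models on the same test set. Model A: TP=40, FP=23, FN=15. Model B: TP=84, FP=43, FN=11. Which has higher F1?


Model A: P=40/63=0.6349, R=40/55=0.7273, F1=2PR/(P+R)=2TP/(2TP+FP+FN)=80/118=0.678
Model B: P=84/127=0.6614, R=84/95=0.8842, F1=2PR/(P+R)=2TP/(2TP+FP+FN)=168/222=0.7568
0.678 < 0.7568 → Model B

Model B


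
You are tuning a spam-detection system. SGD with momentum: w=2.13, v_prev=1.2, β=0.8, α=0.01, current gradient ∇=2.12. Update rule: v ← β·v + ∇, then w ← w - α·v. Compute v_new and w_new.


v_new = 0.8·1.2 + 2.12 = 0.96 + 2.12 = 3.08
w_new = 2.13 - 0.01·3.08 = 2.13 - 0.0308 = 2.0992

v_new=3.08, w_new=2.0992


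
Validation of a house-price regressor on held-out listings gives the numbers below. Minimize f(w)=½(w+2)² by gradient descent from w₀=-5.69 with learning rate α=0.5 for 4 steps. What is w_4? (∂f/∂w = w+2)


step 1: grad = -5.69+2 = -3.69; w = -5.69 - 0.5·(-3.69) = -3.845
step 2: grad = -3.845+2 = -1.845; w = -3.845 - 0.5·(-1.845) = -2.9225
step 3: grad = -2.9225+2 = -0.9225; w = -2.9225 - 0.5·(-0.9225) = -2.46125
step 4: grad = -2.46125+2 = -0.46125; w = -2.46125 - 0.5·(-0.46125) = -2.230625

-2.230625


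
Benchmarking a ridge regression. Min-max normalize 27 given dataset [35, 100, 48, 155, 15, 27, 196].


min=15, max=196
(27-15)/(196-15) = 12/181 = 0.0663

0.0663


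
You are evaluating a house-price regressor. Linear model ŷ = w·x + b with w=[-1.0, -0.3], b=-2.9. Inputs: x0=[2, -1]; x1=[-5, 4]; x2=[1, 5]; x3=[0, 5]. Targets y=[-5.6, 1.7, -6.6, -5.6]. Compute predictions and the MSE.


ŷ0 = (-1.0)·(2) + (-0.3)·(-1) - 2.9 = -4.6
ŷ1 = (-1.0)·(-5) + (-0.3)·(4) - 2.9 = 0.9
ŷ2 = (-1.0)·(1) + (-0.3)·(5) - 2.9 = -5.4
ŷ3 = (-1.0)·(0) + (-0.3)·(5) - 2.9 = -4.4
errors² = [1.0, 0.64, 1.44, 1.44]
MSE = 4.5200/4 = 1.13

1.13


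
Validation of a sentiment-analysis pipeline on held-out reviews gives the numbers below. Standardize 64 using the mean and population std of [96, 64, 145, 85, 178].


μ = 113.6, σ = 41.7641
z = (64 - 113.6)/41.7641 = -1.1876

-1.1876


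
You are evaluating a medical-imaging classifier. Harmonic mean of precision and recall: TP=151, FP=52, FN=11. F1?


Precision = 151/203 = 0.7438
Recall = 151/162 = 0.9321
F1 = 2·P·R/(P+R) = 2·TP/(2·TP+FP+FN) = 302/(302+52+11) = 302/365 = 0.8274

0.8274


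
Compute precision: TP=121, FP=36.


Precision = TP/(TP+FP)
= 121/(121+36)
= 121/157 = 77.07%

77.07%


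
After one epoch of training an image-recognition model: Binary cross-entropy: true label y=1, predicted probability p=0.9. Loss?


BCE = -[y·ln(p) + (1-y)·ln(1-p)]
= -1·ln(0.9) - 0
= -ln(0.9) = 0.1054

0.1054


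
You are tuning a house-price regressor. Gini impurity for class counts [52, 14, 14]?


Probabilities: [52/80, 14/80, 14/80] ≈ [0.65, 0.175, 0.175]
Σpᵢ² = (2704 + 196 + 196)/80² = 3096/6400
Gini = 1 - Σpᵢ² = 1 - 3096/6400 = 0.5162

0.5162


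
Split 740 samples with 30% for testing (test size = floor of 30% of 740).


Test = ⌊740·30/100⌋ = 222
Train = 740 - 222 = 518

Train: 518, Test: 222


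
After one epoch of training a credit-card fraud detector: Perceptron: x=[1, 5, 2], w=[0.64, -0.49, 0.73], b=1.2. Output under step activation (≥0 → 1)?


z = (1)·(0.64) + (5)·(-0.49) + (2)·(0.73) + 1.2
  = 0.85
step(z) = 1 (z≥0)

1


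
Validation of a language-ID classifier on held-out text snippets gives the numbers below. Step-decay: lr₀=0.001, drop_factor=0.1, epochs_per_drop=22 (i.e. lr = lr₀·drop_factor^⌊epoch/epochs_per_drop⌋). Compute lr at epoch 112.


n_drops = ⌊112/22⌋ = 5
lr = 0.001·0.1^5 = 0.001·0.00001 = 0.00000001

0.00000001


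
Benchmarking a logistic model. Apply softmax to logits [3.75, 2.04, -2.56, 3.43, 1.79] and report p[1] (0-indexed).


Exponentials: e^3.75=42.5211, e^2.04=7.6906, e^-2.56=0.0773, e^3.43=30.8766, e^1.79=5.9895
Sum = 87.1551
Softmax = [0.4879, 0.0882, 0.0009, 0.3543, 0.0687]
p[1] = 7.6906/87.1551 = 0.0882

0.0882


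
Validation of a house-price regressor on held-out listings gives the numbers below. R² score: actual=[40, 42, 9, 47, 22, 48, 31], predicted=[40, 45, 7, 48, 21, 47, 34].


ȳ = 34.1429
SS_res = Σ(y-ŷ)² = 25
SS_tot = Σ(y-ȳ)² = 1242.86
R² = 1 - SS_res/SS_tot = 1 - 0.0201 = 0.9799

0.9799


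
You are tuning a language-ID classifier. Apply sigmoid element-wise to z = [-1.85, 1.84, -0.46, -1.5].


σ(-1.85) = 1/(1+e^1.85) = 0.1359
σ(1.84) = 1/(1+e^-1.84) = 0.8629
σ(-0.46) = 1/(1+e^0.46) = 0.387
σ(-1.5) = 1/(1+e^1.5) = 0.1824
result = [0.1359, 0.8629, 0.387, 0.1824]

[0.1359, 0.8629, 0.387, 0.1824]


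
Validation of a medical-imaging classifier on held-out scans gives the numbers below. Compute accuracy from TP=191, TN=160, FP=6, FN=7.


Accuracy = (TP+TN)/(TP+TN+FP+FN)
= (191+160)/(364)
= 351/364 = 96.43%

96.43%


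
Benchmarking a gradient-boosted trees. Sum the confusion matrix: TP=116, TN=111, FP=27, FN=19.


Total = TP + TN + FP + FN
= 116 + 111 + 27 + 19
= 273
(Predicted positive: 143, predicted negative: 130)

273


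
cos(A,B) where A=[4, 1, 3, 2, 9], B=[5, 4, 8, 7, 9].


A·B = 4·5 + 1·4 + 3·8 + 2·7 + 9·9 = 143
‖A‖ = √111 = 10.5357, ‖B‖ = √235 = 15.3297
cos = 143/(√111·√235) = 143/√26085 = 0.8854

0.8854


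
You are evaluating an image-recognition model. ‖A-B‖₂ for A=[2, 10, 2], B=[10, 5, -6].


d = √((2-10)² + (10-5)² + (2+ 6)²)
  = √(64 + 25 + 64)
  = √153 = 12.3693

12.3693


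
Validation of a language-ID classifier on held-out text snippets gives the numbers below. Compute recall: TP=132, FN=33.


Recall = TP/(TP+FN)
= 132/(132+33)
= 132/165 = 80.0%

80.0%


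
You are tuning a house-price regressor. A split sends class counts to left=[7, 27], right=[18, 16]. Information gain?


Parent = [25, 43], H_parent = 0.9488
H_left = 0.7335 (n=34), H_right = 0.9975 (n=34)
H_children = (34/68)·0.7335 + (34/68)·0.9975 = 0.8655
IG = 0.9488 - 0.8655 = 0.0833

0.0833


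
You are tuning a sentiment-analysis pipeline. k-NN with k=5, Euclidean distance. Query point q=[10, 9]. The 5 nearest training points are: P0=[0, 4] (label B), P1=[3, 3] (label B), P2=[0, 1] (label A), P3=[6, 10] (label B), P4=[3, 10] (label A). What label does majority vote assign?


d(q,P0) = 11.1803  (label B)
d(q,P1) = 9.2195  (label B)
d(q,P2) = 12.8062  (label A)
d(q,P3) = 4.1231  (label B)
d(q,P4) = 7.0711  (label A)
Votes: A=2, B=3
Majority → B

B


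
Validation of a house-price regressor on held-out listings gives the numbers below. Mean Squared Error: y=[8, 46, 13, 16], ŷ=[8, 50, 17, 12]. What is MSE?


Squared errors: (8-8)²=0, (46-50)²=16, (13-17)²=16, (16-12)²=16
Sum = 48
MSE = 48/4 = 12

12


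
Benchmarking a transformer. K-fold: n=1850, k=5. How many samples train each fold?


Fold size = 1850/5 = 370
Training per fold = 1850 - 370 = 1480

1480


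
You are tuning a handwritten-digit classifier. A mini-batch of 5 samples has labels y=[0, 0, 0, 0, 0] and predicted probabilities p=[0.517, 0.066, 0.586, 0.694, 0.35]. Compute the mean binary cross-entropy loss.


L[0] = -ln(1-0.517) = -ln(0.483) = 0.7277
L[1] = -ln(1-0.066) = -ln(0.934) = 0.0683
L[2] = -ln(1-0.586) = -ln(0.414) = 0.8819
L[3] = -ln(1-0.694) = -ln(0.306) = 1.1842
L[4] = -ln(1-0.35) = -ln(0.65) = 0.4308
mean = (0.7277 + 0.0683 + 0.8819 + 1.1842 + 0.4308)/5 = 0.6586

0.6586


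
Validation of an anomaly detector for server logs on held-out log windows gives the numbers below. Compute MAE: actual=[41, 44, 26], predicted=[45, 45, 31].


Absolute errors: |41-45|=4, |44-45|=1, |26-31|=5
Sum = 10
MAE = 10/3 = 10/3

10/3


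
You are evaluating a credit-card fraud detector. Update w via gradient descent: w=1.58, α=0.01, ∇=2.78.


w_new = w - α·∇
= 1.58 - 0.01·2.78
= 1.58 - 0.0278
= 1.5522

1.5522


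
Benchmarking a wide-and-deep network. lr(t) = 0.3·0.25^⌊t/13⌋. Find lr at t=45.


n_drops = ⌊45/13⌋ = 3
lr = 0.3·0.25^3 = 0.3·0.015625 = 0.0046875

0.0046875


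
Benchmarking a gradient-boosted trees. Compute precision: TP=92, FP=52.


Precision = TP/(TP+FP)
= 92/(92+52)
= 92/144 = 63.89%

63.89%


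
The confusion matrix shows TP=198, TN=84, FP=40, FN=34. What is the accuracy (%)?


Accuracy = (TP+TN)/(TP+TN+FP+FN)
= (198+84)/(356)
= 282/356 = 79.21%

79.21%


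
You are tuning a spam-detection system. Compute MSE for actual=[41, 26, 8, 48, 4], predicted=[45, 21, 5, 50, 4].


Squared errors: (41-45)²=16, (26-21)²=25, (8-5)²=9, (48-50)²=4, (4-4)²=0
Sum = 54
MSE = 54/5 = 54/5

54/5


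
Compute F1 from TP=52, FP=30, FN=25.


Precision = 52/82 = 0.6341
Recall = 52/77 = 0.6753
F1 = 2·P·R/(P+R) = 2·TP/(2·TP+FP+FN) = 104/(104+30+25) = 104/159 = 0.6541

0.6541


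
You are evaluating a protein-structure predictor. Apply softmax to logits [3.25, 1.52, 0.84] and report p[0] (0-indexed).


Exponentials: e^3.25=25.7903, e^1.52=4.5722, e^0.84=2.3164
Sum = 32.6789
Softmax = [0.7892, 0.1399, 0.0709]
p[0] = 25.7903/32.6789 = 0.7892

0.7892


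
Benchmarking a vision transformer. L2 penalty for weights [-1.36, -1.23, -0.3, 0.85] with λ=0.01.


‖w‖₂² = (-1.36)² + (-1.23)² + (-0.3)² + (0.85)²
     = 1.8496 + 1.5129 + 0.09 + 0.7225
     = 4.175
λ·‖w‖₂² = 0.01·4.175 = 0.04175

0.04175


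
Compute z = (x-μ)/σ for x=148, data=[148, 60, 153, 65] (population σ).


μ = 106.5, σ = 44.071
z = (148 - 106.5)/44.071 = 0.9417

0.9417


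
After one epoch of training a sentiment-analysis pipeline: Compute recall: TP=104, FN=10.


Recall = TP/(TP+FN)
= 104/(104+10)
= 104/114 = 91.23%

91.23%


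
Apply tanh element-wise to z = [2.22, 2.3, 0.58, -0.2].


tanh(2.22) = 0.9767
tanh(2.3) = 0.9801
tanh(0.58) = 0.5227
tanh(-0.2) = -0.1974
result = [0.9767, 0.9801, 0.5227, -0.1974]

[0.9767, 0.9801, 0.5227, -0.1974]


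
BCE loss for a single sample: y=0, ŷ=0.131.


BCE = -[y·ln(p) + (1-y)·ln(1-p)]
= -0 - 1·ln(1-0.131)
= -ln(0.869) = 0.1404

0.1404


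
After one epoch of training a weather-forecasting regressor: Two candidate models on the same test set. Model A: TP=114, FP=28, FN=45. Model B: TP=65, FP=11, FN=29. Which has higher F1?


Model A: P=114/142=0.8028, R=114/159=0.717, F1=2PR/(P+R)=2TP/(2TP+FP+FN)=228/301=0.7575
Model B: P=65/76=0.8553, R=65/94=0.6915, F1=2PR/(P+R)=2TP/(2TP+FP+FN)=130/170=0.7647
0.7575 < 0.7647 → Model B

Model B


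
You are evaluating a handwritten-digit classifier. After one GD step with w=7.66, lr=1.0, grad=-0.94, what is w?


w_new = w - α·∇
= 7.66 - 1.0·-0.94
= 7.66 + 0.94
= 8.6

8.6


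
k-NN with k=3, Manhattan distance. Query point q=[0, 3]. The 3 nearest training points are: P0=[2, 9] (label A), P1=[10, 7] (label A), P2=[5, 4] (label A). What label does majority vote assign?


d(q,P0) = 8  (label A)
d(q,P1) = 14  (label A)
d(q,P2) = 6  (label A)
Votes: A=3, B=0
Majority → A

A


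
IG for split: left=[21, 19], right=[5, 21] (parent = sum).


Parent = [26, 40], H_parent = 0.9673
H_left = 0.9982 (n=40), H_right = 0.7063 (n=26)
H_children = (40/66)·0.9982 + (26/66)·0.7063 = 0.8832
IG = 0.9673 - 0.8832 = 0.0841

0.0841


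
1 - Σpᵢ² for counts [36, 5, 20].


Probabilities: [36/61, 5/61, 20/61] ≈ [0.5902, 0.082, 0.3279]
Σpᵢ² = (1296 + 25 + 400)/61² = 1721/3721
Gini = 1 - Σpᵢ² = 1 - 1721/3721 = 0.5375

0.5375


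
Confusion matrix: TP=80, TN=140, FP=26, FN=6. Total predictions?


Total = TP + TN + FP + FN
= 80 + 140 + 26 + 6
= 252
(Predicted positive: 106, predicted negative: 146)

252


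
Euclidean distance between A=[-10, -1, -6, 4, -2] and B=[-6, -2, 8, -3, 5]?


d = √((-10+ 6)² + (-1+ 2)² + (-6-8)² + (4+ 3)² + (-2-5)²)
  = √(16 + 1 + 196 + 49 + 49)
  = √311 = 17.6352

17.6352


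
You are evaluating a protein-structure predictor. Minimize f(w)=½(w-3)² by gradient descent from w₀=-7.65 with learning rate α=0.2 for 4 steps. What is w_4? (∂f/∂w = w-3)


step 1: grad = -7.65-3 = -10.65; w = -7.65 - 0.2·(-10.65) = -5.52
step 2: grad = -5.52-3 = -8.52; w = -5.52 - 0.2·(-8.52) = -3.816
step 3: grad = -3.816-3 = -6.816; w = -3.816 - 0.2·(-6.816) = -2.4528
step 4: grad = -2.4528-3 = -5.4528; w = -2.4528 - 0.2·(-5.4528) = -1.36224

-1.36224


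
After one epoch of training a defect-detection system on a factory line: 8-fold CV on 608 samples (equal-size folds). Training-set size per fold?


Fold size = 608/8 = 76
Training per fold = 608 - 76 = 532

532


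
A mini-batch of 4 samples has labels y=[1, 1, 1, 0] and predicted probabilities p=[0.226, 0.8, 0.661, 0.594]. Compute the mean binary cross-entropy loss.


L[0] = -ln(0.226) = 1.4872
L[1] = -ln(0.8) = 0.2231
L[2] = -ln(0.661) = 0.414
L[3] = -ln(1-0.594) = -ln(0.406) = 0.9014
mean = (1.4872 + 0.2231 + 0.414 + 0.9014)/4 = 0.7564

0.7564


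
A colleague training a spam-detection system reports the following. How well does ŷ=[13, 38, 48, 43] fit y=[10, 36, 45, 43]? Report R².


ȳ = 33.5
SS_res = Σ(y-ŷ)² = 22
SS_tot = Σ(y-ȳ)² = 781
R² = 1 - SS_res/SS_tot = 1 - 0.0282 = 0.9718

0.9718


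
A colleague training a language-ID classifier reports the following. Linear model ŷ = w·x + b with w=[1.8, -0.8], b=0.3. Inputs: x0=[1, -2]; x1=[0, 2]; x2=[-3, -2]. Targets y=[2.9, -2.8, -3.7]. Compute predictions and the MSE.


ŷ0 = (1.8)·(1) + (-0.8)·(-2) + 0.3 = 3.7
ŷ1 = (1.8)·(0) + (-0.8)·(2) + 0.3 = -1.3
ŷ2 = (1.8)·(-3) + (-0.8)·(-2) + 0.3 = -3.5
errors² = [0.64, 2.25, 0.04]
MSE = 2.9300/3 = 0.9767

0.9767


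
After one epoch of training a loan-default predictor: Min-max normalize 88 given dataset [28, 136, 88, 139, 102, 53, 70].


min=28, max=139
(88-28)/(139-28) = 60/111 = 0.5405

0.5405


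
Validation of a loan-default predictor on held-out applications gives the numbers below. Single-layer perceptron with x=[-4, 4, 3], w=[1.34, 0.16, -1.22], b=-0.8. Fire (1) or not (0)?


z = (-4)·(1.34) + (4)·(0.16) + (3)·(-1.22) - 0.8
  = -9.18
step(z) = 0 (z<0)

0


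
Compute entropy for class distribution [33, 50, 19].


Probabilities: [33/102, 50/102, 19/102] ≈ [0.3235, 0.4902, 0.1863]
H = -((33/102)·log₂(33/102) + (50/102)·log₂(50/102) + (19/102)·log₂(19/102))
  = 1.4825 bits

1.4825 bits


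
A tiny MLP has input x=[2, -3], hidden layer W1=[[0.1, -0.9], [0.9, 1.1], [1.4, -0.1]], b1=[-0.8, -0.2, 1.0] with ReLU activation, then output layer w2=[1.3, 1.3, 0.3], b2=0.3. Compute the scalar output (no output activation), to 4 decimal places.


z1[0] = (0.1)·(2) + (-0.9)·(-3) - 0.8 = 2.1
z1[1] = (0.9)·(2) + (1.1)·(-3) - 0.2 = -1.7
z1[2] = (1.4)·(2) + (-0.1)·(-3) + 1.0 = 4.1
h = ReLU(z1) = [2.1, 0.0, 4.1]
output = (1.3)·(2.1) + (1.3)·(0.0) + (0.3)·(4.1) + 0.3 = 4.26

4.26


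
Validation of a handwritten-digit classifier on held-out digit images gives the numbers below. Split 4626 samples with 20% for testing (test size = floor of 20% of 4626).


Test = ⌊4626·20/100⌋ = 925
Train = 4626 - 925 = 3701

Train: 3701, Test: 925


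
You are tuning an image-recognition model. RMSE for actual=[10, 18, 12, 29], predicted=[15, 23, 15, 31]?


MSE = 63/4 = 15.75
RMSE = √(63/4) = 3.9686

3.9686


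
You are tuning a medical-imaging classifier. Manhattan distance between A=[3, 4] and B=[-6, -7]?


d = |3+ 6| + |4+ 7|
  = 9 + 11
  = 20

20


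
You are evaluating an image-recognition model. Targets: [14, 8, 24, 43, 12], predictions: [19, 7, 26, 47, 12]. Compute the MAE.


Absolute errors: |14-19|=5, |8-7|=1, |24-26|=2, |43-47|=4, |12-12|=0
Sum = 12
MAE = 12/5 = 12/5

12/5


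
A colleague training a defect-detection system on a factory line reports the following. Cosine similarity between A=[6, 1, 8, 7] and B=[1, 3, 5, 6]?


A·B = 6·1 + 1·3 + 8·5 + 7·6 = 91
‖A‖ = √150 = 12.2474, ‖B‖ = √71 = 8.4261
cos = 91/(√150·√71) = 91/√10650 = 0.8818

0.8818


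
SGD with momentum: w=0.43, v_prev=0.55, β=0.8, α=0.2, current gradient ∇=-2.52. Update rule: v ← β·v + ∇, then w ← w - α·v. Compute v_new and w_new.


v_new = 0.8·0.55 - 2.52 = 0.44 - 2.52 = -2.08
w_new = 0.43 - 0.2·-2.08 = 0.43 + 0.416 = 0.846

v_new=-2.08, w_new=0.846


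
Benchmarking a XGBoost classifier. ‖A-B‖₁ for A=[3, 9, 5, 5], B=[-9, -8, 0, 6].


d = |3+ 9| + |9+ 8| + |5-0| + |5-6|
  = 12 + 17 + 5 + 1
  = 35

35


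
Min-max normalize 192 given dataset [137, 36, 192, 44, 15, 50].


min=15, max=192
(192-15)/(192-15) = 177/177 = 1.0

1.0


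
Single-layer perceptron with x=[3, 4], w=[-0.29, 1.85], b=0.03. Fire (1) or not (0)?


z = (3)·(-0.29) + (4)·(1.85) + 0.03
  = 6.56
step(z) = 1 (z≥0)

1


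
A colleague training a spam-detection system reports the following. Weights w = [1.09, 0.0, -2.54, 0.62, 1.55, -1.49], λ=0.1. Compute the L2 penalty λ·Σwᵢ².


‖w‖₂² = (1.09)² + (0.0)² + (-2.54)² + (0.62)² + (1.55)² + (-1.49)²
     = 1.1881 + 0 + 6.4516 + 0.3844 + 2.4025 + 2.2201
     = 12.6467
λ·‖w‖₂² = 0.1·12.6467 = 1.26467

1.26467


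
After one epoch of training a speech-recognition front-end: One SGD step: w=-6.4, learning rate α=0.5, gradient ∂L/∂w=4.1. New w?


w_new = w - α·∇
= -6.4 - 0.5·4.1
= -6.4 - 2.05
= -8.45

-8.45


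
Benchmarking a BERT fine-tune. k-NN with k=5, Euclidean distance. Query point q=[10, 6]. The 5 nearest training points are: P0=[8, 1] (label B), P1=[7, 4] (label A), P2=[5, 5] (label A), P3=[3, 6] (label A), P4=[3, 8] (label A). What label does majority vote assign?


d(q,P0) = 5.3852  (label B)
d(q,P1) = 3.6056  (label A)
d(q,P2) = 5.099  (label A)
d(q,P3) = 7.0  (label A)
d(q,P4) = 7.2801  (label A)
Votes: A=4, B=1
Majority → A

A


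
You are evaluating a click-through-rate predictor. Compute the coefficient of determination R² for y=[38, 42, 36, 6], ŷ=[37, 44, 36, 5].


ȳ = 30.5
SS_res = Σ(y-ŷ)² = 6
SS_tot = Σ(y-ȳ)² = 819
R² = 1 - SS_res/SS_tot = 1 - 0.0073 = 0.9927

0.9927


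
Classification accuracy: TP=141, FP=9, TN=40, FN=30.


Accuracy = (TP+TN)/(TP+TN+FP+FN)
= (141+40)/(220)
= 181/220 = 82.27%

82.27%


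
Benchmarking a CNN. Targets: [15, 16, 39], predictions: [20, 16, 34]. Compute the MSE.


Squared errors: (15-20)²=25, (16-16)²=0, (39-34)²=25
Sum = 50
MSE = 50/3 = 50/3

50/3


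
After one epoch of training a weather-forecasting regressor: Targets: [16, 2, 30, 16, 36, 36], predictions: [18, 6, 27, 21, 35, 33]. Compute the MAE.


Absolute errors: |16-18|=2, |2-6|=4, |30-27|=3, |16-21|=5, |36-35|=1, |36-33|=3
Sum = 18
MAE = 18/6 = 3

3


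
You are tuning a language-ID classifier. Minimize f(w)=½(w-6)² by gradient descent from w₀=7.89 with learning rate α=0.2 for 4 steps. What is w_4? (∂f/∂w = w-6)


step 1: grad = 7.89-6 = 1.89; w = 7.89 - 0.2·(1.89) = 7.512
step 2: grad = 7.512-6 = 1.512; w = 7.512 - 0.2·(1.512) = 7.2096
step 3: grad = 7.2096-6 = 1.2096; w = 7.2096 - 0.2·(1.2096) = 6.96768
step 4: grad = 6.96768-6 = 0.96768; w = 6.96768 - 0.2·(0.96768) = 6.774144

6.774144


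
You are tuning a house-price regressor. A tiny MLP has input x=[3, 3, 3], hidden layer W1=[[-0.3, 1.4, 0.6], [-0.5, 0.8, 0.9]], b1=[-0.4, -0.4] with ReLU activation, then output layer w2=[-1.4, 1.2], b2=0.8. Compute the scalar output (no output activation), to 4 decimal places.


z1[0] = (-0.3)·(3) + (1.4)·(3) + (0.6)·(3) - 0.4 = 4.7
z1[1] = (-0.5)·(3) + (0.8)·(3) + (0.9)·(3) - 0.4 = 3.2
h = ReLU(z1) = [4.7, 3.2]
output = (-1.4)·(4.7) + (1.2)·(3.2) + 0.8 = -1.94

-1.94


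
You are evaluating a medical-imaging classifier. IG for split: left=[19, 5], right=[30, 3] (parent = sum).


Parent = [49, 8], H_parent = 0.5852
H_left = 0.7383 (n=24), H_right = 0.4395 (n=33)
H_children = (24/57)·0.7383 + (33/57)·0.4395 = 0.5653
IG = 0.5852 - 0.5653 = 0.0199

0.0199


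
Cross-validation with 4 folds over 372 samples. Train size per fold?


Fold size = 372/4 = 93
Training per fold = 372 - 93 = 279

279


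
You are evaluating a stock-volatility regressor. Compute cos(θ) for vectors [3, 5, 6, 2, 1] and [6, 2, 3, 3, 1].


A·B = 3·6 + 5·2 + 6·3 + 2·3 + 1·1 = 53
‖A‖ = √75 = 8.6603, ‖B‖ = √59 = 7.6811
cos = 53/(√75·√59) = 53/√4425 = 0.7967

0.7967


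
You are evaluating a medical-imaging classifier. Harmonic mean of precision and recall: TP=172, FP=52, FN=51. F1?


Precision = 172/224 = 0.7679
Recall = 172/223 = 0.7713
F1 = 2·P·R/(P+R) = 2·TP/(2·TP+FP+FN) = 344/(344+52+51) = 344/447 = 0.7696

0.7696


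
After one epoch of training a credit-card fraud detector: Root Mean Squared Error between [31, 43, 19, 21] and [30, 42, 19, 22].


MSE = 3/4 = 0.75
RMSE = √(3/4) = 0.866

0.866


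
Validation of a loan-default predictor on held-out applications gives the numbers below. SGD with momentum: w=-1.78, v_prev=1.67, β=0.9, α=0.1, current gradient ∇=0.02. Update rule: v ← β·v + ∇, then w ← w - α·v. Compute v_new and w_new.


v_new = 0.9·1.67 + 0.02 = 1.503 + 0.02 = 1.523
w_new = -1.78 - 0.1·1.523 = -1.78 - 0.1523 = -1.9323

v_new=1.523, w_new=-1.9323


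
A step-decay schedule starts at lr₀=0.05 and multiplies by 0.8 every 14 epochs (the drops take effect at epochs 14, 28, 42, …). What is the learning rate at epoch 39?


n_drops = ⌊39/14⌋ = 2
lr = 0.05·0.8^2 = 0.05·0.64 = 0.032

0.032


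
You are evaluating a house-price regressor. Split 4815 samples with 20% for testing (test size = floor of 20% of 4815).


Test = ⌊4815·20/100⌋ = 963
Train = 4815 - 963 = 3852

Train: 3852, Test: 963


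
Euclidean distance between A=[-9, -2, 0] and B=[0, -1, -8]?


d = √((-9-0)² + (-2+ 1)² + (0+ 8)²)
  = √(81 + 1 + 64)
  = √146 = 12.083

12.083


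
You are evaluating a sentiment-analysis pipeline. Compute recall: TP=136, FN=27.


Recall = TP/(TP+FN)
= 136/(136+27)
= 136/163 = 83.44%

83.44%


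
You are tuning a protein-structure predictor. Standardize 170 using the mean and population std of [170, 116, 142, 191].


μ = 154.75, σ = 28.3317
z = (170 - 154.75)/28.3317 = 0.5383

0.5383


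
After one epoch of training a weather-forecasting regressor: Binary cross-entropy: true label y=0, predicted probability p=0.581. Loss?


BCE = -[y·ln(p) + (1-y)·ln(1-p)]
= -0 - 1·ln(1-0.581)
= -ln(0.419) = 0.8699

0.8699


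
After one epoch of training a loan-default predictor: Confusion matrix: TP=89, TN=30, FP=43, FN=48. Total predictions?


Total = TP + TN + FP + FN
= 89 + 30 + 43 + 48
= 210
(Predicted positive: 132, predicted negative: 78)

210


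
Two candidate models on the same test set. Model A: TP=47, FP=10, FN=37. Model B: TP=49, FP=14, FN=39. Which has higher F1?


Model A: P=47/57=0.8246, R=47/84=0.5595, F1=2PR/(P+R)=2TP/(2TP+FP+FN)=94/141=0.6667
Model B: P=49/63=0.7778, R=49/88=0.5568, F1=2PR/(P+R)=2TP/(2TP+FP+FN)=98/151=0.649
0.6667 > 0.649 → Model A

Model A


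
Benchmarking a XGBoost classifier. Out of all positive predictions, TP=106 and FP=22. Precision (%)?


Precision = TP/(TP+FP)
= 106/(106+22)
= 106/128 = 82.81%

82.81%


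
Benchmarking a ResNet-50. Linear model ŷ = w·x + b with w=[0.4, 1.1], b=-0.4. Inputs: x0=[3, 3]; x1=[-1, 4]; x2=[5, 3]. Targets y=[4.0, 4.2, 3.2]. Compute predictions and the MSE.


ŷ0 = (0.4)·(3) + (1.1)·(3) - 0.4 = 4.1
ŷ1 = (0.4)·(-1) + (1.1)·(4) - 0.4 = 3.6
ŷ2 = (0.4)·(5) + (1.1)·(3) - 0.4 = 4.9
errors² = [0.01, 0.36, 2.89]
MSE = 3.2600/3 = 1.0867

1.0867


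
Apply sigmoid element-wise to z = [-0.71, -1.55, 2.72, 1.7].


σ(-0.71) = 1/(1+e^0.71) = 0.3296
σ(-1.55) = 1/(1+e^1.55) = 0.1751
σ(2.72) = 1/(1+e^-2.72) = 0.9382
σ(1.7) = 1/(1+e^-1.7) = 0.8455
result = [0.3296, 0.1751, 0.9382, 0.8455]

[0.3296, 0.1751, 0.9382, 0.8455]


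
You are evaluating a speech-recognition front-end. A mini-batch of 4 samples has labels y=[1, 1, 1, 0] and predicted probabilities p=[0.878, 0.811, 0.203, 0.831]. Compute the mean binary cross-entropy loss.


L[0] = -ln(0.878) = 0.1301
L[1] = -ln(0.811) = 0.2095
L[2] = -ln(0.203) = 1.5945
L[3] = -ln(1-0.831) = -ln(0.169) = 1.7779
mean = (0.1301 + 0.2095 + 1.5945 + 1.7779)/4 = 0.928

0.928


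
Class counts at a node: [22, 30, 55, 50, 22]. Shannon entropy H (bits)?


Probabilities: [22/179, 30/179, 55/179, 50/179, 22/179] ≈ [0.1229, 0.1676, 0.3073, 0.2793, 0.1229]
H = -((22/179)·log₂(22/179) + (30/179)·log₂(30/179) + (55/179)·log₂(55/179) + (50/179)·log₂(50/179) + (22/179)·log₂(22/179))
  = 2.2124 bits

2.2124 bits


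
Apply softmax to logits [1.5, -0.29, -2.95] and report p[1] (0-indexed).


Exponentials: e^1.5=4.4817, e^-0.29=0.7483, e^-2.95=0.0523
Sum = 5.2823
Softmax = [0.8484, 0.1417, 0.0099]
p[1] = 0.7483/5.2823 = 0.1417

0.1417


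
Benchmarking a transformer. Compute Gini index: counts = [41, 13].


Probabilities: [41/54, 13/54] ≈ [0.7593, 0.2407]
Σpᵢ² = (1681 + 169)/54² = 1850/2916
Gini = 1 - Σpᵢ² = 1 - 1850/2916 = 0.3656

0.3656


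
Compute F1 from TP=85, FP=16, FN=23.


Precision = 85/101 = 0.8416
Recall = 85/108 = 0.787
F1 = 2·P·R/(P+R) = 2·TP/(2·TP+FP+FN) = 170/(170+16+23) = 170/209 = 0.8134

0.8134


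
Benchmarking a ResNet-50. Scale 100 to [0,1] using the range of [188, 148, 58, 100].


min=58, max=188
(100-58)/(188-58) = 42/130 = 0.3231

0.3231


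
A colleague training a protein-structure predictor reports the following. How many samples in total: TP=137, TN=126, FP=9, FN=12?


Total = TP + TN + FP + FN
= 137 + 126 + 9 + 12
= 284
(Predicted positive: 146, predicted negative: 138)

284


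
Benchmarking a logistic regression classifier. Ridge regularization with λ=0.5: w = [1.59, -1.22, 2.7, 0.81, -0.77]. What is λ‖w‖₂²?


‖w‖₂² = (1.59)² + (-1.22)² + (2.7)² + (0.81)² + (-0.77)²
     = 2.5281 + 1.4884 + 7.29 + 0.6561 + 0.5929
     = 12.5555
λ·‖w‖₂² = 0.5·12.5555 = 6.27775

6.27775


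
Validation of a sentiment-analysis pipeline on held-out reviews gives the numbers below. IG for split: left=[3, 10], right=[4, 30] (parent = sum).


Parent = [7, 40], H_parent = 0.6072
H_left = 0.7793 (n=13), H_right = 0.5226 (n=34)
H_children = (13/47)·0.7793 + (34/47)·0.5226 = 0.5936
IG = 0.6072 - 0.5936 = 0.0136

0.0136


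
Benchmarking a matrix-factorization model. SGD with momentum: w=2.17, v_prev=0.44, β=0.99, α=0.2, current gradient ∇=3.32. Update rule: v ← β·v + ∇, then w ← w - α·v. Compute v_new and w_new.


v_new = 0.99·0.44 + 3.32 = 0.4356 + 3.32 = 3.7556
w_new = 2.17 - 0.2·3.7556 = 2.17 - 0.75112 = 1.41888

v_new=3.7556, w_new=1.41888


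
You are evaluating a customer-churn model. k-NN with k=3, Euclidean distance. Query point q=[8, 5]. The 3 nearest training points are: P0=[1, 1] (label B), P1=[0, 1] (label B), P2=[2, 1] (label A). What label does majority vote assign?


d(q,P0) = 8.0623  (label B)
d(q,P1) = 8.9443  (label B)
d(q,P2) = 7.2111  (label A)
Votes: A=1, B=2
Majority → B

B


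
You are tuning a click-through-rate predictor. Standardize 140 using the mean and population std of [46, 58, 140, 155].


μ = 99.75, σ = 48.2306
z = (140 - 99.75)/48.2306 = 0.8345

0.8345


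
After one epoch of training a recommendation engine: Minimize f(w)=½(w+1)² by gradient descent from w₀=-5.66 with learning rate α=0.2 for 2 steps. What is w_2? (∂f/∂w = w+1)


step 1: grad = -5.66+1 = -4.66; w = -5.66 - 0.2·(-4.66) = -4.728
step 2: grad = -4.728+1 = -3.728; w = -4.728 - 0.2·(-3.728) = -3.9824

-3.9824


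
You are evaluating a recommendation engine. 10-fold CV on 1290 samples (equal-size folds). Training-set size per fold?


Fold size = 1290/10 = 129
Training per fold = 1290 - 129 = 1161

1161


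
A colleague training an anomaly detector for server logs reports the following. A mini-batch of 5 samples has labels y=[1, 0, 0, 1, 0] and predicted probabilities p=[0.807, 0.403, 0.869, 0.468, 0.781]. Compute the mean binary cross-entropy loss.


L[0] = -ln(0.807) = 0.2144
L[1] = -ln(1-0.403) = -ln(0.597) = 0.5158
L[2] = -ln(1-0.869) = -ln(0.131) = 2.0326
L[3] = -ln(0.468) = 0.7593
L[4] = -ln(1-0.781) = -ln(0.219) = 1.5187
mean = (0.2144 + 0.5158 + 2.0326 + 0.7593 + 1.5187)/5 = 1.0082

1.0082


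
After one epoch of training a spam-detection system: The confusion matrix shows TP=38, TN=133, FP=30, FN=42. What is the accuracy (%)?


Accuracy = (TP+TN)/(TP+TN+FP+FN)
= (38+133)/(243)
= 171/243 = 70.37%

70.37%


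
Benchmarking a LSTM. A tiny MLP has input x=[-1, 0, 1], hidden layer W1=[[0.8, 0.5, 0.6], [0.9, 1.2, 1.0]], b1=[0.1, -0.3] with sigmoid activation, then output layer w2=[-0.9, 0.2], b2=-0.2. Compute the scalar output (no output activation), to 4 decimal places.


z1[0] = (0.8)·(-1) + (0.5)·(0) + (0.6)·(1) + 0.1 = -0.1
z1[1] = (0.9)·(-1) + (1.2)·(0) + (1.0)·(1) - 0.3 = -0.2
h = sigmoid(z1) = [0.475, 0.4502]
output = (-0.9)·(0.475) + (0.2)·(0.4502) - 0.2 = -0.5375

-0.5375


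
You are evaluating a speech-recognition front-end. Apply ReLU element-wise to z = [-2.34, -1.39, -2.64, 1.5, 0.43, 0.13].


ReLU(-2.34) = max(0, -2.34) = 0.0
ReLU(-1.39) = max(0, -1.39) = 0.0
ReLU(-2.64) = max(0, -2.64) = 0.0
ReLU(1.5) = max(0, 1.5) = 1.5
ReLU(0.43) = max(0, 0.43) = 0.43
ReLU(0.13) = max(0, 0.13) = 0.13
result = [0.0, 0.0, 0.0, 1.5, 0.43, 0.13]

[0.0, 0.0, 0.0, 1.5, 0.43, 0.13]


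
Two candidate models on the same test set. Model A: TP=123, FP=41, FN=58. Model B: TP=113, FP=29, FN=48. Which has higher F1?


Model A: P=123/164=0.75, R=123/181=0.6796, F1=2PR/(P+R)=2TP/(2TP+FP+FN)=246/345=0.713
Model B: P=113/142=0.7958, R=113/161=0.7019, F1=2PR/(P+R)=2TP/(2TP+FP+FN)=226/303=0.7459
0.713 < 0.7459 → Model B

Model B


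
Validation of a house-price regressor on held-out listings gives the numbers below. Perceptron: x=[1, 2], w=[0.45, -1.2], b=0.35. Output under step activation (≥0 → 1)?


z = (1)·(0.45) + (2)·(-1.2) + 0.35
  = -1.6
step(z) = 0 (z<0)

0
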